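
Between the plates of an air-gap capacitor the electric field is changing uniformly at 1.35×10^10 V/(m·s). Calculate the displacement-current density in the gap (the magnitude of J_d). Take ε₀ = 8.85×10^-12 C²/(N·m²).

0.119 A/m²

The displacement-current density is ε₀ ∂E/∂t = (8.85×10^-12)(1.35×10^10) = 0.119 A/m².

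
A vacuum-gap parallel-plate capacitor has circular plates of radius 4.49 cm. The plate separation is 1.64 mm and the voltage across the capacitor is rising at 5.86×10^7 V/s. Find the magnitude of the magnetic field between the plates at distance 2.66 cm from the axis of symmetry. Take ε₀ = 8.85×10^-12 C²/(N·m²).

5.29×10^-9 T

With E = V/d, dE/dt = 3.573×10^10 V/(m·s) and πR² = 6.333×10^-3 m², giving I_d = ε₀ πR² dE/dt = 2.003×10^-3 A.
∮B·dl = μ₀ I_d,enc with I_d,enc = I_d r²/R² = 7.030×10^-4 A; so B = μ₀ I_d,enc/(2πr) = 5.29×10^-9 T.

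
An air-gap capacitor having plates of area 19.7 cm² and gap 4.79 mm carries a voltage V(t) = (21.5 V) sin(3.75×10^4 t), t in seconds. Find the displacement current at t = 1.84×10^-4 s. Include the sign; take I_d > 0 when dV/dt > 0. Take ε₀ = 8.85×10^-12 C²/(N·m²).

2.39×10^-6 A

dV/dt = (21.5)(3.75×10^4)·cos(6.9) = 6.577×10^5 V/s.
I_d = C dV/dt with C = ε₀A/d = (8.85×10^-12)(1.97×10^-3)/(4.79×10^-3) = 3.640×10^-12 F, so I_d = (3.640×10^-12)(6.577×10^5) = 2.39×10^-6 A.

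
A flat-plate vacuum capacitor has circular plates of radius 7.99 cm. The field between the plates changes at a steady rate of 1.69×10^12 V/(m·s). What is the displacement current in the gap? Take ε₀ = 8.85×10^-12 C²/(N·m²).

I_d = ε₀ A (dE/dt) = (8.85×10^-12)(0.02006 m²)(1.69×10^12) = 0.300 A.

0.300 A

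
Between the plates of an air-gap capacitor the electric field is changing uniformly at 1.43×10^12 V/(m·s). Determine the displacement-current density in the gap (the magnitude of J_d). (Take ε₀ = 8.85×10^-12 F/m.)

12.7 A/m²

J_d = ε₀ ∂E/∂t, so J_d = 12.7 A/m².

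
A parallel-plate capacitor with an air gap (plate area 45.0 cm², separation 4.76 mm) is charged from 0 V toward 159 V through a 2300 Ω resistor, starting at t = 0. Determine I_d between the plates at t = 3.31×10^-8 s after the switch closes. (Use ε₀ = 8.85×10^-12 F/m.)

C = ε₀A/d = (8.85×10^-12)(4.50×10^-3)/(4.76×10^-3) = 8.367×10^-12 F, so τ = RC = 1.924×10^-8 s.
The conduction current is I(t) = (V₀/R) e^(−t/τ), and the displacement current between the plates equals it.
t/τ = 1.720; I_d = (159/2300) · e^(−1.720) = (0.06913)(0.1791) = 0.0124 A.

0.0124 A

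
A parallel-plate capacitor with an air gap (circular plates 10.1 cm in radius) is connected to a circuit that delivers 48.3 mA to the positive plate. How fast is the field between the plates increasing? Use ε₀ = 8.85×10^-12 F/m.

1.70×10^11 V/(m·s)

The displacement current between the plates equals the conduction current, I_d = 48.3 mA.
Inverting I_d = ε₀ A dE/dt gives dE/dt = 0.0483 / (8.85×10^-12 · 0.03205) = 1.70×10^11 V/(m·s).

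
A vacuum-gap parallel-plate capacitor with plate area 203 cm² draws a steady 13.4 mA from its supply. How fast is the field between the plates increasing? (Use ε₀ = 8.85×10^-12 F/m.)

By continuity, I_d in the gap equals the 13.4 mA flowing in the wire.
Then dE/dt = I_d/(ε₀A) = 7.46×10^10 V/(m·s).

7.46×10^10 V/(m·s)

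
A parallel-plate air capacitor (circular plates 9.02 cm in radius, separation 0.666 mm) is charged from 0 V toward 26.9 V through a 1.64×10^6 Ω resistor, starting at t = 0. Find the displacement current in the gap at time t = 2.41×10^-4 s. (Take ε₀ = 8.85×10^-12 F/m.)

1.06×10^-5 A

C = ε₀A/d = (8.85×10^-12)(0.02556)/(6.66×10^-4) = 3.396×10^-10 F, so τ = RC = 5.569×10^-4 s.
The conduction current is I(t) = (V₀/R) e^(−t/τ), and the displacement current between the plates equals it.
t/τ = 0.4328; I_d = (26.9/1.64×10^6) · e^(−0.4328) = (1.640×10^-5)(0.6487) = 1.06×10^-5 A.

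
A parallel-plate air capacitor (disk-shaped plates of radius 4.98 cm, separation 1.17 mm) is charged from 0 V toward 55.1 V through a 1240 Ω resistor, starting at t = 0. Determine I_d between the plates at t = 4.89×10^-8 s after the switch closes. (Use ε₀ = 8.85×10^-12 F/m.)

0.0228 A

With C = ε₀A/d = (8.85×10^-12)(7.791×10^-3)/(1.17×10^-3) = 5.893×10^-11 F, the time constant is τ = RC = 7.307×10^-8 s, so t/τ = 0.6692 and e^(−t/τ) = 0.5121.
I_d = I_cond = (V₀/R) e^(−t/τ) = (0.04444)(0.5121) = 0.0228 A.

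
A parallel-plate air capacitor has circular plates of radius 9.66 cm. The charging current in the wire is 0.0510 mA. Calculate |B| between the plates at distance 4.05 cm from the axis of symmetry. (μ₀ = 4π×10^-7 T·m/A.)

By continuity the displacement current in the gap matches the conduction current: I_d = 5.10×10^-5 A.
∮B·dl = μ₀ I_d,enc with I_d,enc = I_d r²/R² = 8.964×10^-6 A; so B = μ₀ I_d,enc/(2πr) = 4.43×10^-11 T.

4.43×10^-11 T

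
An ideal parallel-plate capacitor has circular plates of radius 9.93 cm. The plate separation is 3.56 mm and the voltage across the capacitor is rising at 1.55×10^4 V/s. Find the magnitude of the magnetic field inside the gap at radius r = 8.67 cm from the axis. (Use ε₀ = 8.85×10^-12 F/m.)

2.10×10^-12 T

dE/dt = (dV/dt)/d = 4.354×10^6 V/(m·s); I_d = ε₀(πR²)(dE/dt) = (8.85×10^-12)(0.03098)(4.354×10^6) = 1.194×10^-6 A.
∮B·dl = μ₀ I_d,enc with I_d,enc = I_d r²/R² = 9.102×10^-7 A; so B = μ₀ I_d,enc/(2πr) = 2.10×10^-12 T.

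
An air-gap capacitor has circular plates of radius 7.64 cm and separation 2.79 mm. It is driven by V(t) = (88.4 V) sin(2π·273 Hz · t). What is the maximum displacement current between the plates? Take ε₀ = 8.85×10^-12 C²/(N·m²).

C = ε₀A/d = (8.85×10^-12)(0.01834)/(2.79×10^-3) = 5.818×10^-11 F; ω = 2πf = 1715 rad/s.
I_d = C dV/dt, so |I_d|_max = C V₀ ω = (5.818×10^-11)(88.4)(1715) = 8.82×10^-6 A.

8.82×10^-6 A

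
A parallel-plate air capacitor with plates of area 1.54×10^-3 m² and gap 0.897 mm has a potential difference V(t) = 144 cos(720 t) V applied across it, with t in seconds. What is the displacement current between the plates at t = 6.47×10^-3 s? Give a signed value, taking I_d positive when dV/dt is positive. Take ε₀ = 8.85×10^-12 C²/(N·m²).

C = ε₀A/d = (8.85×10^-12)(1.54×10^-3)/(8.97×10^-4) = 1.519×10^-11 F. dV/dt = V₀ω·−sin(ωt); at ωt = 4.6584 rad this factor is 0.9985.
I_d = C dV/dt = (1.519×10^-11)(144)(720)(0.9985) = 1.57×10^-6 A.

1.57×10^-6 A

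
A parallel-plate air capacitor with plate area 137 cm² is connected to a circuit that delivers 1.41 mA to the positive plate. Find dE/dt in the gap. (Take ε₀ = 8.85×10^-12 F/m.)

1.16×10^10 V/(m·s)

By continuity, I_d in the gap equals the 1.41 mA flowing in the wire.
Then dE/dt = I_d/(ε₀A) = 1.16×10^10 V/(m·s).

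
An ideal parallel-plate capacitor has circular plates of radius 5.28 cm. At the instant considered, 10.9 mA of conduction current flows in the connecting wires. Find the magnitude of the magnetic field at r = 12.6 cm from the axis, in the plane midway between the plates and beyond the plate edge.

1.73×10^-8 T

No conduction current crosses the gap, so I_d there equals the 0.0109 A in the leads.
Outside the plates the loop encloses all of I_d, so B·2πr = μ₀ I_d and B = 1.73×10^-8 T.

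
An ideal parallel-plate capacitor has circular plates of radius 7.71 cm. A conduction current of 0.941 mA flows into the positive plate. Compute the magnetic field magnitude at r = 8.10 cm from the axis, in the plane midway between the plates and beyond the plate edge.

2.32×10^-9 T

No conduction current crosses the gap, so I_d there equals the 9.41×10^-4 A in the leads.
With r > R the enclosed displacement current is the full I_d; B = μ₀ I_d / (2πr) = 2.32×10^-9 T.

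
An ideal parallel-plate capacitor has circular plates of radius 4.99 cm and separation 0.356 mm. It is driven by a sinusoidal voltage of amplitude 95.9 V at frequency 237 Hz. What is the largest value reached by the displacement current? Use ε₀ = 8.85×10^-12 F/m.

The displacement current equals the conduction current C dV/dt, which peaks at C V₀ ω.
With C = ε₀A/d = (8.85×10^-12)(7.823×10^-3)/(3.56×10^-4) = 1.945×10^-10 F and ω = 2πf = 1489 rad/s, I_d,max = (1.945×10^-10)(95.9)(1489) = 2.78×10^-5 A.

2.78×10^-5 A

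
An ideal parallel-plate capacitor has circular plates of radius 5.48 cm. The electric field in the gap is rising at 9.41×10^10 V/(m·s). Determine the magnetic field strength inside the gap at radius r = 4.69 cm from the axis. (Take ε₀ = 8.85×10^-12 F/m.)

I_d = ε₀ dΦ_E/dt = ε₀ πR² (dE/dt) = (8.85×10^-12)(9.434×10^-3)(9.41×10^10) = 7.856×10^-3 A through the full plate area.
An Ampèrian loop of radius r encloses a fraction (r/R)² of I_d. Then B·2πr = μ₀ I_d (r/R)², giving B = μ₀ I_d r/(2πR²) = 2.45×10^-8 T.

2.45×10^-8 T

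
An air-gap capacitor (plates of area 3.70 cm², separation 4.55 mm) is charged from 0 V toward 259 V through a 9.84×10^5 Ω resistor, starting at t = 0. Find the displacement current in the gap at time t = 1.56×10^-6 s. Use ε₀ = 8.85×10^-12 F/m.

C = ε₀A/d = (8.85×10^-12)(3.70×10^-4)/(4.55×10^-3) = 7.197×10^-13 F, so τ = RC = 7.082×10^-7 s.
The conduction current is I(t) = (V₀/R) e^(−t/τ), and the displacement current between the plates equals it.
t/τ = 2.203; I_d = (259/9.84×10^5) · e^(−2.203) = (2.632×10^-4)(0.1105) = 2.91×10^-5 A.

2.91×10^-5 A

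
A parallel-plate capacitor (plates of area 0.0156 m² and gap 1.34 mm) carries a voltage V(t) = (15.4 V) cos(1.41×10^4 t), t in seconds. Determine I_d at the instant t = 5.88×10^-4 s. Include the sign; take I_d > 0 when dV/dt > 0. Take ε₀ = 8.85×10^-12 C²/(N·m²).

-2.03×10^-5 A

dV/dt = (15.4)(1.41×10^4)·−sin(8.2908) = -1.968×10^5 V/s.
I_d = C dV/dt with C = ε₀A/d = (8.85×10^-12)(0.0156)/(1.34×10^-3) = 1.030×10^-10 F, so I_d = (1.030×10^-10)(-1.968×10^5) = -2.03×10^-5 A.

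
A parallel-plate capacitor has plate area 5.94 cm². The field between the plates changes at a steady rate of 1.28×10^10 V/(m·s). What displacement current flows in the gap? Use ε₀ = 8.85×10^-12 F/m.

With a uniform field, Φ_E = EA, so I_d = ε₀ A dE/dt = 6.73×10^-5 A.

6.73×10^-5 A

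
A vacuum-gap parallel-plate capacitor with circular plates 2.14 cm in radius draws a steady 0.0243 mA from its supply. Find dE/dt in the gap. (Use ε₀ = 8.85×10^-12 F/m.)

1.91×10^9 V/(m·s)

Charge continuity gives I_d = I = 2.43×10^-5 A between the plates.
Then dE/dt = I_d/(ε₀A) = 1.91×10^9 V/(m·s).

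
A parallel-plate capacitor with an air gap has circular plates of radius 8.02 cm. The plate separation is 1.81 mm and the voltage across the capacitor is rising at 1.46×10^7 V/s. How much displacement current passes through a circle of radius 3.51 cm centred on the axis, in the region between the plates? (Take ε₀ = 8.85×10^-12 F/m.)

I_d = C dV/dt with C = ε₀πR²/d = 9.882×10^-11 F, so I_d = (9.882×10^-11)(1.46×10^7) = 1.443×10^-3 A.
The field is uniform, so I_d,enc = I_d (r/R)² = (1.443×10^-3)(3.51/8.02)² = 2.76×10^-4 A.

2.76×10^-4 A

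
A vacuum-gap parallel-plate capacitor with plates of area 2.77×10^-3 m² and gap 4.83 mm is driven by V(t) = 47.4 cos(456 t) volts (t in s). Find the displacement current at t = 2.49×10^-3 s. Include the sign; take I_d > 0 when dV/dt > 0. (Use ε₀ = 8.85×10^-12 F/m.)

C = ε₀A/d = (8.85×10^-12)(2.77×10^-3)/(4.83×10^-3) = 5.075×10^-12 F. dV/dt = V₀ω·−sin(ωt); at ωt = 1.13544 rad this factor is -0.9067.
I_d = C dV/dt = (5.075×10^-12)(47.4)(456)(-0.9067) = -9.95×10^-8 A.

-9.95×10^-8 A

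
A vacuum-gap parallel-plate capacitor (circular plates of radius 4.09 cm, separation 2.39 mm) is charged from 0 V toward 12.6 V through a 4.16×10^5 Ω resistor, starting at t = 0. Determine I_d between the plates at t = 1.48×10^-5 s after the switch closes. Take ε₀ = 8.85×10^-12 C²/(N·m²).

4.87×10^-6 A

C = ε₀A/d = (8.85×10^-12)(5.255×10^-3)/(2.39×10^-3) = 1.946×10^-11 F, so τ = RC = 8.095×10^-6 s.
The conduction current is I(t) = (V₀/R) e^(−t/τ), and the displacement current between the plates equals it.
t/τ = 1.828; I_d = (12.6/4.16×10^5) · e^(−1.828) = (3.029×10^-5)(0.1607) = 4.87×10^-6 A.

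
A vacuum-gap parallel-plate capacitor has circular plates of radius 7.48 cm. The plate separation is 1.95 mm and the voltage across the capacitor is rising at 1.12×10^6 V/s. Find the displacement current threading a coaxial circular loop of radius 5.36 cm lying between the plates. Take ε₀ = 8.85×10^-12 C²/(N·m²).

dE/dt = (dV/dt)/d = 5.744×10^8 V/(m·s); I_d = ε₀(πR²)(dE/dt) = (8.85×10^-12)(0.01758)(5.744×10^8) = 8.937×10^-5 A.
Since J_d is uniform, the enclosed fraction is (r/R)² = 0.5135, giving I_d,enc = 4.59×10^-5 A.

4.59×10^-5 A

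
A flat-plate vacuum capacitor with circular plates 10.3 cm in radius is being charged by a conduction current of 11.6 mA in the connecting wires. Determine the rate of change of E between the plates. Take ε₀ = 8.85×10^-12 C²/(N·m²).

By continuity, I_d in the gap equals the 11.6 mA flowing in the wire.
Since I_d = ε₀ A dE/dt, dE/dt = I_d/(ε₀A) = (0.0116)/((8.85×10^-12)(0.03333)) = 3.93×10^10 V/(m·s).

3.93×10^10 V/(m·s)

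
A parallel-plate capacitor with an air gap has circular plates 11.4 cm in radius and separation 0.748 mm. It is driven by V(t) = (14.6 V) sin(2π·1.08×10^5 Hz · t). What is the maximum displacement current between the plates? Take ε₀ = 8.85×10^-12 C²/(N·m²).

(dE/dt)_max = V₀ω/d = 1.325×10^10 V/(m·s); ω = 2πf = 6.786×10^5 rad/s.
I_d,max = ε₀ A (dE/dt)_max = (8.85×10^-12)(0.04083)(1.325×10^10) = 4.79×10^-3 A.

4.79×10^-3 A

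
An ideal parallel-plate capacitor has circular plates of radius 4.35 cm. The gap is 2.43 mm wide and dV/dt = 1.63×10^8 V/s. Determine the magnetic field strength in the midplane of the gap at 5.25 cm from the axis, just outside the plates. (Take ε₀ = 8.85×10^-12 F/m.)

With E = V/d, dE/dt = 6.708×10^10 V/(m·s) and πR² = 5.945×10^-3 m², giving I_d = ε₀ πR² dE/dt = 3.529×10^-3 A.
Outside the plates the loop encloses all of I_d, so B·2πr = μ₀ I_d and B = 1.34×10^-8 T.

1.34×10^-8 T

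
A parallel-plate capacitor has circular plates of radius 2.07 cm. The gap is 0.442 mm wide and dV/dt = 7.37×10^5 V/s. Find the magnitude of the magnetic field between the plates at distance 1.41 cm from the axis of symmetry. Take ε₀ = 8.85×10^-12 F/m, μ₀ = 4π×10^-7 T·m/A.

I_d = C dV/dt with C = ε₀πR²/d = 2.695×10^-11 F, so I_d = (2.695×10^-11)(7.37×10^5) = 1.986×10^-5 A.
An Ampèrian loop of radius r encloses a fraction (r/R)² of I_d. Then B·2πr = μ₀ I_d (r/R)², giving B = μ₀ I_d r/(2πR²) = 1.31×10^-10 T.

1.31×10^-10 T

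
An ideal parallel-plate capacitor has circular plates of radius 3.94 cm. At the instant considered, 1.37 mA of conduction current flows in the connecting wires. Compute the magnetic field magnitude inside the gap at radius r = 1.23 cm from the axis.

By continuity the displacement current in the gap matches the conduction current: I_d = 1.37×10^-3 A.
For r < R the Ampère–Maxwell law gives B(2πr) = μ₀ I_d (r²/R²), so B = μ₀ I_d r/(2πR²) = (4π×10^-7)(1.37×10^-3)(0.0123)/(2π·0.0394²) = 2.17×10^-9 T.

2.17×10^-9 T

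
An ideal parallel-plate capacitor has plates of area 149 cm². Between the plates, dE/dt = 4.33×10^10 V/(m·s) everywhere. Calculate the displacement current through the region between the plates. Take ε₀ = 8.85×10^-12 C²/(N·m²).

With a uniform field, Φ_E = EA, so I_d = ε₀ A dE/dt = 5.71×10^-3 A.

5.71×10^-3 A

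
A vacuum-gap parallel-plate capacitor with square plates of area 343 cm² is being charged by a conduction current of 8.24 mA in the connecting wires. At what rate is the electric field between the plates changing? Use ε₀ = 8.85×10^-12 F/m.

The displacement current between the plates equals the conduction current, I_d = 8.24 mA.
Since I_d = ε₀ A dE/dt, dE/dt = I_d/(ε₀A) = (8.24×10^-3)/((8.85×10^-12)(0.0343)) = 2.71×10^10 V/(m·s).

2.71×10^10 V/(m·s)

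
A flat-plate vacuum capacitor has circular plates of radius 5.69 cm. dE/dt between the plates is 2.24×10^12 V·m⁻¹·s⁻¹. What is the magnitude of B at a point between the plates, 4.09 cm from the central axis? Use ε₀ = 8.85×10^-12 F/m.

I_d = ε₀ dΦ_E/dt = ε₀ πR² (dE/dt) = (8.85×10^-12)(0.01017)(2.24×10^12) = 0.2016 A through the full plate area.
For r < R the Ampère–Maxwell law gives B(2πr) = μ₀ I_d (r²/R²), so B = μ₀ I_d r/(2πR²) = (4π×10^-7)(0.2016)(0.0409)/(2π·0.0569²) = 5.09×10^-7 T.

5.09×10^-7 T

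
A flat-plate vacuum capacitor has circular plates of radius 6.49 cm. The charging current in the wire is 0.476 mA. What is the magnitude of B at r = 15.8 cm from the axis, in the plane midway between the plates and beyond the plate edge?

No conduction current crosses the gap, so I_d there equals the 4.76×10^-4 A in the leads.
With r > R the enclosed displacement current is the full I_d; B = μ₀ I_d / (2πr) = 6.03×10^-10 T.

6.03×10^-10 T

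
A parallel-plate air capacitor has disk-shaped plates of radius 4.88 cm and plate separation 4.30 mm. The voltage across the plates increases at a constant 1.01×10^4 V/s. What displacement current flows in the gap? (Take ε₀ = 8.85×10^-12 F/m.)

C = ε₀A/d = (8.85×10^-12)(7.482×10^-3)/(4.30×10^-3) = 1.540×10^-11 F.
I_d = C dV/dt = (1.540×10^-11)(1.01×10^4) = 1.56×10^-7 A.

1.56×10^-7 A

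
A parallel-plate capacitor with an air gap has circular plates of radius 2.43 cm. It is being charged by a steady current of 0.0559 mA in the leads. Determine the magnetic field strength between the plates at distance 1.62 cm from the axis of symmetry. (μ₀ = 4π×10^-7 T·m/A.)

3.07×10^-10 T

No conduction current crosses the gap, so I_d there equals the 5.59×10^-5 A in the leads.
An Ampèrian loop of radius r encloses a fraction (r/R)² of I_d. Then B·2πr = μ₀ I_d (r/R)², giving B = μ₀ I_d r/(2πR²) = 3.07×10^-10 T.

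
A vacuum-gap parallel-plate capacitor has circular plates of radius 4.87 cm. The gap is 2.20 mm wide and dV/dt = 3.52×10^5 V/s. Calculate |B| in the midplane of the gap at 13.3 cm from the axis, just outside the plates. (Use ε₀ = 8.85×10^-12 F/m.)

dE/dt = (dV/dt)/d = 1.600×10^8 V/(m·s); I_d = ε₀(πR²)(dE/dt) = (8.85×10^-12)(7.451×10^-3)(1.600×10^8) = 1.055×10^-5 A.
For r ≥ R the full I_d is enclosed: B = μ₀ I_d/(2πr) = (4π×10^-7)(1.055×10^-5)/(2π·0.133) = 1.59×10^-11 T.

1.59×10^-11 T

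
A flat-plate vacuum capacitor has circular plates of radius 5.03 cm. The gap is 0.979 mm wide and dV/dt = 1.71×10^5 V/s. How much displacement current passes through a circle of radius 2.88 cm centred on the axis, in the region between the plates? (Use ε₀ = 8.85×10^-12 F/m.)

dE/dt = (dV/dt)/d = 1.747×10^8 V/(m·s); I_d = ε₀(πR²)(dE/dt) = (8.85×10^-12)(7.949×10^-3)(1.747×10^8) = 1.229×10^-5 A.
Through an area πr² the displacement current is I_d·(πr²/πR²) = I_d (r/R)² = 4.03×10^-6 A.

4.03×10^-6 A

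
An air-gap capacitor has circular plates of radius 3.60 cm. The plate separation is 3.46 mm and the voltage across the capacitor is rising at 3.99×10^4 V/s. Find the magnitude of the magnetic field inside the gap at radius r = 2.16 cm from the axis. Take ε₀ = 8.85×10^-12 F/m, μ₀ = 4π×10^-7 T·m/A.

I_d = C dV/dt with C = ε₀πR²/d = 1.042×10^-11 F, so I_d = (1.042×10^-11)(3.99×10^4) = 4.158×10^-7 A.
For r < R the Ampère–Maxwell law gives B(2πr) = μ₀ I_d (r²/R²), so B = μ₀ I_d r/(2πR²) = (4π×10^-7)(4.158×10^-7)(0.0216)/(2π·0.0360²) = 1.39×10^-12 T.

1.39×10^-12 T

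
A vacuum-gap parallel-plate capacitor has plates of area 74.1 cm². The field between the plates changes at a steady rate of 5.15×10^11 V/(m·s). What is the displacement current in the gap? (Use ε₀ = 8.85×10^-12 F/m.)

With a uniform field, Φ_E = EA, so I_d = ε₀ A dE/dt = 0.0338 A.

0.0338 A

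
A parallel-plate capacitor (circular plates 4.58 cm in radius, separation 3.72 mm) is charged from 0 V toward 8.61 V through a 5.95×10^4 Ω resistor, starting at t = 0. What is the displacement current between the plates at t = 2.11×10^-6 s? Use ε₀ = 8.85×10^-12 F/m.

1.51×10^-5 A

C = ε₀A/d = (8.85×10^-12)(6.590×10^-3)/(3.72×10^-3) = 1.568×10^-11 F and τ = RC = 9.330×10^-7 s. I_d in the gap equals the RC charging current.
I_d(t) = (V₀/R) e^(−t/τ) = 1.447×10^-4 · e^(−2.262) = 1.51×10^-5 A.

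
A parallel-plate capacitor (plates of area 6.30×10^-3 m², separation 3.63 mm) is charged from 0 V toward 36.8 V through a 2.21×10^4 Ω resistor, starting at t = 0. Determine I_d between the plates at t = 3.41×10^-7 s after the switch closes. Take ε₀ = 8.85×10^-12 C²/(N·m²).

6.10×10^-4 A

C = ε₀A/d = (8.85×10^-12)(6.30×10^-3)/(3.63×10^-3) = 1.536×10^-11 F, so τ = RC = 3.395×10^-7 s.
The conduction current is I(t) = (V₀/R) e^(−t/τ), and the displacement current between the plates equals it.
t/τ = 1.004; I_d = (36.8/2.21×10^4) · e^(−1.004) = (1.665×10^-3)(0.3664) = 6.10×10^-4 A.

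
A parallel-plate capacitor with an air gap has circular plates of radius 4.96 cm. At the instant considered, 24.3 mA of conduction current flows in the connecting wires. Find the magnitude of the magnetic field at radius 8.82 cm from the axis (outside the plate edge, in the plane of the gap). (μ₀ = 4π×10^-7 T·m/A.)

By continuity the displacement current in the gap matches the conduction current: I_d = 0.0243 A.
Outside the plates the loop encloses all of I_d, so B·2πr = μ₀ I_d and B = 5.51×10^-8 T.

5.51×10^-8 T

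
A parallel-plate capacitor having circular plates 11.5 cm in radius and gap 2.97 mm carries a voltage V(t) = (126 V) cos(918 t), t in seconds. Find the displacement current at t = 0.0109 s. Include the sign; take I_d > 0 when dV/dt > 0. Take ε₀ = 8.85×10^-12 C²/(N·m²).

C = ε₀A/d = (8.85×10^-12)(0.04155)/(2.97×10^-3) = 1.238×10^-10 F. dV/dt = V₀ω·−sin(ωt); at ωt = 10.0062 rad this factor is 0.5492.
I_d = C dV/dt = (1.238×10^-10)(126)(918)(0.5492) = 7.86×10^-6 A.

7.86×10^-6 A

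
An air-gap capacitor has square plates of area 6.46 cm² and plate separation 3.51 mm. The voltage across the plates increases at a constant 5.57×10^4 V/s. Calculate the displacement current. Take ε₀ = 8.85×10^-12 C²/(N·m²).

9.07×10^-8 A

The field between the plates is E = V/d, so dE/dt = (5.57×10^4)/(3.51×10^-3 m) = 1.587×10^7 V/(m·s).
I_d = ε₀ A (dE/dt) = (8.85×10^-12)(6.46×10^-4)(1.587×10^7) = 9.07×10^-8 A.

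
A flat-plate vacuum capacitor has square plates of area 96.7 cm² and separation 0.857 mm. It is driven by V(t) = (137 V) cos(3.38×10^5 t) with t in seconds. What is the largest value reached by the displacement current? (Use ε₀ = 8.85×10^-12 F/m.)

4.62×10^-3 A

(dE/dt)_max = V₀ω/d = 5.403×10^10 V/(m·s); ω = 3.38×10^5 rad/s.
I_d,max = ε₀ A (dE/dt)_max = (8.85×10^-12)(9.67×10^-3)(5.403×10^10) = 4.62×10^-3 A.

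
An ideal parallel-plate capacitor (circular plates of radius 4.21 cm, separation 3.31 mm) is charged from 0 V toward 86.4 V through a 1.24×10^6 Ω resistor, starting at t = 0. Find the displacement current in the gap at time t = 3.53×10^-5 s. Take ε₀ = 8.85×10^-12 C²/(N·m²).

C = ε₀A/d = (8.85×10^-12)(5.568×10^-3)/(3.31×10^-3) = 1.489×10^-11 F, so τ = RC = 1.846×10^-5 s.
The conduction current is I(t) = (V₀/R) e^(−t/τ), and the displacement current between the plates equals it.
t/τ = 1.912; I_d = (86.4/1.24×10^6) · e^(−1.912) = (6.968×10^-5)(0.1478) = 1.03×10^-5 A.

1.03×10^-5 A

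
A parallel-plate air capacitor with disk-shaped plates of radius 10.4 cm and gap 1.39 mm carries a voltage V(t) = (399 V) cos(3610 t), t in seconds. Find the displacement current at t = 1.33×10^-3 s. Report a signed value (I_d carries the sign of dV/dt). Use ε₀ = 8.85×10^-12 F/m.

dV/dt = (399)(3610)·−sin(4.8013) = 1.435×10^6 V/s.
I_d = C dV/dt with C = ε₀A/d = (8.85×10^-12)(0.03398)/(1.39×10^-3) = 2.163×10^-10 F, so I_d = (2.163×10^-10)(1.435×10^6) = 3.10×10^-4 A.

3.10×10^-4 A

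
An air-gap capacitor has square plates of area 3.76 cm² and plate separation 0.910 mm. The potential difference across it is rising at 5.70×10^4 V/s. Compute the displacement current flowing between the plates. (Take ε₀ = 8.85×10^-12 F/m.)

The field between the plates is E = V/d, so dE/dt = (5.70×10^4)/(9.10×10^-4 m) = 6.264×10^7 V/(m·s).
I_d = ε₀ A (dE/dt) = (8.85×10^-12)(3.76×10^-4)(6.264×10^7) = 2.08×10^-7 A.

2.08×10^-7 A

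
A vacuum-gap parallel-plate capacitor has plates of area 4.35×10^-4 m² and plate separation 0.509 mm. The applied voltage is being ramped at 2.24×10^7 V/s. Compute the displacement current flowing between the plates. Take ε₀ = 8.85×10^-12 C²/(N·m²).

1.69×10^-4 A

The field between the plates is E = V/d, so dE/dt = (2.24×10^7)/(5.09×10^-4 m) = 4.401×10^10 V/(m·s).
I_d = ε₀ A (dE/dt) = (8.85×10^-12)(4.35×10^-4)(4.401×10^10) = 1.69×10^-4 A.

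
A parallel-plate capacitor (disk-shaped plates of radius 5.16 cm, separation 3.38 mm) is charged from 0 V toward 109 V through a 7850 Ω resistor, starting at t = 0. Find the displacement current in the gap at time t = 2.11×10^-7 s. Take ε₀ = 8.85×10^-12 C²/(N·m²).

C = ε₀A/d = (8.85×10^-12)(8.365×10^-3)/(3.38×10^-3) = 2.190×10^-11 F, so τ = RC = 1.719×10^-7 s.
The conduction current is I(t) = (V₀/R) e^(−t/τ), and the displacement current between the plates equals it.
t/τ = 1.227; I_d = (109/7850) · e^(−1.227) = (0.01389)(0.2932) = 4.07×10^-3 A.

4.07×10^-3 A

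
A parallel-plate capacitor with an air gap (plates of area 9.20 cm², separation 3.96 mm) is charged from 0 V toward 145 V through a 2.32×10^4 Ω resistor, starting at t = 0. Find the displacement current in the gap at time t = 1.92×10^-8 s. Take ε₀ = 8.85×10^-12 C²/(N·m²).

C = ε₀A/d = (8.85×10^-12)(9.20×10^-4)/(3.96×10^-3) = 2.056×10^-12 F and τ = RC = 4.770×10^-8 s. I_d in the gap equals the RC charging current.
I_d(t) = (V₀/R) e^(−t/τ) = 6.250×10^-3 · e^(−0.4025) = 4.18×10^-3 A.

4.18×10^-3 A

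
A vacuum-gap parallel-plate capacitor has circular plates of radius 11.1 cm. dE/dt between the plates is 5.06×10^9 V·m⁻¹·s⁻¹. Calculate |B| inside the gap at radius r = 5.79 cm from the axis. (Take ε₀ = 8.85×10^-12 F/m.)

Total displacement current: I_d = ε₀(πR²)(dE/dt) = (8.85×10^-12)(0.03871)(5.06×10^9) = 1.733×10^-3 A.
∮B·dl = μ₀ I_d,enc with I_d,enc = I_d r²/R² = 4.715×10^-4 A; so B = μ₀ I_d,enc/(2πr) = 1.63×10^-9 T.

1.63×10^-9 T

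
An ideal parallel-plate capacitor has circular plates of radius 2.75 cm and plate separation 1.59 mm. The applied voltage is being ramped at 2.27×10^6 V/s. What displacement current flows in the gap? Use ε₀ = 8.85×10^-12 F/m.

The field between the plates is E = V/d, so dE/dt = (2.27×10^6)/(1.59×10^-3 m) = 1.428×10^9 V/(m·s).
I_d = ε₀ A (dE/dt) = (8.85×10^-12)(2.376×10^-3)(1.428×10^9) = 3.00×10^-5 A.

3.00×10^-5 A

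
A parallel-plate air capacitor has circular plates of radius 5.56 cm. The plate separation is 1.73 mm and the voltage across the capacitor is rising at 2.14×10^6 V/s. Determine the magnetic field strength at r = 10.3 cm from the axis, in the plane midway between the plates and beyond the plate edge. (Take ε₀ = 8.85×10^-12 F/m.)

2.06×10^-10 T

I_d = C dV/dt with C = ε₀πR²/d = 4.968×10^-11 F, so I_d = (4.968×10^-11)(2.14×10^6) = 1.063×10^-4 A.
For r ≥ R the full I_d is enclosed: B = μ₀ I_d/(2πr) = (4π×10^-7)(1.063×10^-4)/(2π·0.103) = 2.06×10^-10 T.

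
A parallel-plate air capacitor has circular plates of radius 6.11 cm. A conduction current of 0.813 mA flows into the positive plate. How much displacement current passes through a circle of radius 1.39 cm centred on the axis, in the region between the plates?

No conduction current crosses the gap, so I_d there equals the 8.13×10^-4 A in the leads.
The field is uniform, so I_d,enc = I_d (r/R)² = (8.13×10^-4)(1.39/6.11)² = 4.21×10^-5 A.

4.21×10^-5 A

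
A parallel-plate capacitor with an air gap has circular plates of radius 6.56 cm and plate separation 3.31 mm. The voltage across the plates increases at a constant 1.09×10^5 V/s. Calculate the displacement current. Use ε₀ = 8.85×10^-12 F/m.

The field between the plates is E = V/d, so dE/dt = (1.09×10^5)/(3.31×10^-3 m) = 3.293×10^7 V/(m·s).
I_d = ε₀ A (dE/dt) = (8.85×10^-12)(0.01352)(3.293×10^7) = 3.94×10^-6 A.

3.94×10^-6 A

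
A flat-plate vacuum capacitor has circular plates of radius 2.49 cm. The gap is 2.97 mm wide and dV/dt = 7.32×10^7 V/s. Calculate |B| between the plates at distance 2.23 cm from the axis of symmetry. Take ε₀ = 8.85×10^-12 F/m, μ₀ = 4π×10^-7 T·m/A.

3.06×10^-9 T

dE/dt = (dV/dt)/d = 2.465×10^10 V/(m·s); I_d = ε₀(πR²)(dE/dt) = (8.85×10^-12)(1.948×10^-3)(2.465×10^10) = 4.250×10^-4 A.
An Ampèrian loop of radius r encloses a fraction (r/R)² of I_d. Then B·2πr = μ₀ I_d (r/R)², giving B = μ₀ I_d r/(2πR²) = 3.06×10^-9 T.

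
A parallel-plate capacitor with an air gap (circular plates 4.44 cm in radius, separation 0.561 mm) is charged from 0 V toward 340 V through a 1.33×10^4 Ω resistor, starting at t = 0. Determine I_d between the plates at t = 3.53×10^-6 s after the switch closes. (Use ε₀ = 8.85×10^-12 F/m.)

With C = ε₀A/d = (8.85×10^-12)(6.193×10^-3)/(5.61×10^-4) = 9.770×10^-11 F, the time constant is τ = RC = 1.299×10^-6 s, so t/τ = 2.717 and e^(−t/τ) = 0.06607.
I_d = I_cond = (V₀/R) e^(−t/τ) = (0.02556)(0.06607) = 1.69×10^-3 A.

1.69×10^-3 A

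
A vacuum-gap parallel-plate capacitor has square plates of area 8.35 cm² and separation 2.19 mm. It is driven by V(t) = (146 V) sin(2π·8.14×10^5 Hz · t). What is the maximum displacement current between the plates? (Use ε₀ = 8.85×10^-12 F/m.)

2.52×10^-3 A

The displacement current equals the conduction current C dV/dt, which peaks at C V₀ ω.
With C = ε₀A/d = (8.85×10^-12)(8.35×10^-4)/(2.19×10^-3) = 3.374×10^-12 F and ω = 2πf = 5.115×10^6 rad/s, I_d,max = (3.374×10^-12)(146)(5.115×10^6) = 2.52×10^-3 A.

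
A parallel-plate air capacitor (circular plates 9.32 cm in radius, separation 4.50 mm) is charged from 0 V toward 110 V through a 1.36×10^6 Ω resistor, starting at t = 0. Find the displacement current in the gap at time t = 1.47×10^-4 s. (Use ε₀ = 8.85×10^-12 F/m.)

With C = ε₀A/d = (8.85×10^-12)(0.02729)/(4.50×10^-3) = 5.367×10^-11 F, the time constant is τ = RC = 7.299×10^-5 s, so t/τ = 2.014 and e^(−t/τ) = 0.1335.
I_d = I_cond = (V₀/R) e^(−t/τ) = (8.088×10^-5)(0.1335) = 1.08×10^-5 A.

1.08×10^-5 A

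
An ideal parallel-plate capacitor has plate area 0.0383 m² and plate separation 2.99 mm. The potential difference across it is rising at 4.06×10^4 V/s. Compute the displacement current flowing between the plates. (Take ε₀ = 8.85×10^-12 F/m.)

4.60×10^-6 A

The field between the plates is E = V/d, so dE/dt = (4.06×10^4)/(2.99×10^-3 m) = 1.358×10^7 V/(m·s).
I_d = ε₀ A (dE/dt) = (8.85×10^-12)(0.0383)(1.358×10^7) = 4.60×10^-6 A.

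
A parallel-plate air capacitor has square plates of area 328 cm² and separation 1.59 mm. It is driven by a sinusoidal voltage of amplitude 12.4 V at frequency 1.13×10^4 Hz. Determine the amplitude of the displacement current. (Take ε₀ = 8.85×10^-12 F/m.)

1.61×10^-4 A

C = ε₀A/d = (8.85×10^-12)(0.0328)/(1.59×10^-3) = 1.826×10^-10 F; ω = 2πf = 7.100×10^4 rad/s.
I_d = C dV/dt, so |I_d|_max = C V₀ ω = (1.826×10^-10)(12.4)(7.100×10^4) = 1.61×10^-4 A.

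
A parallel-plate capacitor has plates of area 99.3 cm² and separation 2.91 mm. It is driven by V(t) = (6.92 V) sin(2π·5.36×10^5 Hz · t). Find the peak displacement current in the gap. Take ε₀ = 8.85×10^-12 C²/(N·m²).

7.04×10^-4 A

C = ε₀A/d = (8.85×10^-12)(9.93×10^-3)/(2.91×10^-3) = 3.020×10^-11 F; ω = 2πf = 3.368×10^6 rad/s.
I_d = C dV/dt, so |I_d|_max = C V₀ ω = (3.020×10^-11)(6.92)(3.368×10^6) = 7.04×10^-4 A.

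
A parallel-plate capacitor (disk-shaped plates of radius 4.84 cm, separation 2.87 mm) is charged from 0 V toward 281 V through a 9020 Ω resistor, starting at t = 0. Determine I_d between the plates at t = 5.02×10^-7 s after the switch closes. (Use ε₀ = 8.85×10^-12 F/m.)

2.68×10^-3 A

C = ε₀A/d = (8.85×10^-12)(7.359×10^-3)/(2.87×10^-3) = 2.269×10^-11 F, so τ = RC = 2.047×10^-7 s.
The conduction current is I(t) = (V₀/R) e^(−t/τ), and the displacement current between the plates equals it.
t/τ = 2.452; I_d = (281/9020) · e^(−2.452) = (0.03115)(0.08612) = 2.68×10^-3 A.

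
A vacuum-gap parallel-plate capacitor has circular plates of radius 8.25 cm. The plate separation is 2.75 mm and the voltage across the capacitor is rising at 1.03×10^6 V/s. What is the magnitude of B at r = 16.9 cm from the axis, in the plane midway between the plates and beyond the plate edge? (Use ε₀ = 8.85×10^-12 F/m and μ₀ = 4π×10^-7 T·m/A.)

8.39×10^-11 T

With E = V/d, dE/dt = 3.745×10^8 V/(m·s) and πR² = 0.02138 m², giving I_d = ε₀ πR² dE/dt = 7.086×10^-5 A.
Outside the plates the loop encloses all of I_d, so B·2πr = μ₀ I_d and B = 8.39×10^-11 T.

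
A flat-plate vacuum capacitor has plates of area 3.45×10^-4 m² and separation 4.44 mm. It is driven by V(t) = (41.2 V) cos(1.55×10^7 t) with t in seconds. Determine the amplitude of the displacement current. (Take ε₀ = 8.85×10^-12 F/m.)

C = ε₀A/d = (8.85×10^-12)(3.45×10^-4)/(4.44×10^-3) = 6.877×10^-13 F; ω = 1.55×10^7 rad/s.
I_d = C dV/dt, so |I_d|_max = C V₀ ω = (6.877×10^-13)(41.2)(1.55×10^7) = 4.39×10^-4 A.

4.39×10^-4 A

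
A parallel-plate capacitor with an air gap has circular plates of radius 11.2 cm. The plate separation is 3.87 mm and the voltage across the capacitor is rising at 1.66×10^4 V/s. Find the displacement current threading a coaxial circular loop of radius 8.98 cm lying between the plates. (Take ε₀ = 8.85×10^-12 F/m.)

9.62×10^-7 A

With E = V/d, dE/dt = 4.289×10^6 V/(m·s) and πR² = 0.03941 m², giving I_d = ε₀ πR² dE/dt = 1.496×10^-6 A.
Since J_d is uniform, the enclosed fraction is (r/R)² = 0.6429, giving I_d,enc = 9.62×10^-7 A.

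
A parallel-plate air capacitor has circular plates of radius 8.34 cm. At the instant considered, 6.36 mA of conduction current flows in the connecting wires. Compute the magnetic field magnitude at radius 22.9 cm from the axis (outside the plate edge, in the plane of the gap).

No conduction current crosses the gap, so I_d there equals the 6.36×10^-3 A in the leads.
With r > R the enclosed displacement current is the full I_d; B = μ₀ I_d / (2πr) = 5.55×10^-9 T.

5.55×10^-9 T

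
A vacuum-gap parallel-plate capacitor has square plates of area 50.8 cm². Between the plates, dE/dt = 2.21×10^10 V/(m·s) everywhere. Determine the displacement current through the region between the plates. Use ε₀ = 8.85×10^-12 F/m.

The displacement current is ε₀ times dΦ_E/dt = ε₀ A dE/dt = (8.85×10^-12)(5.08×10^-3)(2.21×10^10) = 9.94×10^-4 A.

9.94×10^-4 A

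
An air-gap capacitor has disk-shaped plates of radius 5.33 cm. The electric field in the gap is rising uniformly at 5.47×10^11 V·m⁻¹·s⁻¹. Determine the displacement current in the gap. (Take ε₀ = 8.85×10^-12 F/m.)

0.0432 A

I_d = ε₀ A (dE/dt) = (8.85×10^-12)(8.925×10^-3 m²)(5.47×10^11) = 0.0432 A.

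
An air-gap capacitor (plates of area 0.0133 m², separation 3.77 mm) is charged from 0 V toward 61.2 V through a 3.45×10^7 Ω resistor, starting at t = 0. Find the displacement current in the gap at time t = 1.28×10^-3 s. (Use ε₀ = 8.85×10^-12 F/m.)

With C = ε₀A/d = (8.85×10^-12)(0.0133)/(3.77×10^-3) = 3.122×10^-11 F, the time constant is τ = RC = 1.077×10^-3 s, so t/τ = 1.188 and e^(−t/τ) = 0.3048.
I_d = I_cond = (V₀/R) e^(−t/τ) = (1.774×10^-6)(0.3048) = 5.41×10^-7 A.

5.41×10^-7 A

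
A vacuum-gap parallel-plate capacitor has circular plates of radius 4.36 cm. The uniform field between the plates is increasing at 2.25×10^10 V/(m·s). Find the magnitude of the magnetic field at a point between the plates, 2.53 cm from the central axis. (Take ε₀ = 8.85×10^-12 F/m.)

3.17×10^-9 T

Total displacement current: I_d = ε₀(πR²)(dE/dt) = (8.85×10^-12)(5.972×10^-3)(2.25×10^10) = 1.189×10^-3 A.
∮B·dl = μ₀ I_d,enc with I_d,enc = I_d r²/R² = 4.004×10^-4 A; so B = μ₀ I_d,enc/(2πr) = 3.17×10^-9 T.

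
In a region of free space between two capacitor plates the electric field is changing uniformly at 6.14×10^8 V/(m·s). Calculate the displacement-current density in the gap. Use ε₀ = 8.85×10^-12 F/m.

J_d = ε₀ dE/dt = (8.85×10^-12)(6.14×10^8) = 5.43×10^-3 A/m².

5.43×10^-3 A/m²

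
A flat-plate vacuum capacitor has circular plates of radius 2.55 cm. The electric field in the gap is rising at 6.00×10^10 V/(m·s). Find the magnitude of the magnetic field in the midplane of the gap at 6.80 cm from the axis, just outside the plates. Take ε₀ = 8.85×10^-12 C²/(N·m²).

3.19×10^-9 T

Through the whole plate area (πR² = 2.043×10^-3 m²), I_d = ε₀ πR² dE/dt = 1.085×10^-3 A.
For r ≥ R the full I_d is enclosed: B = μ₀ I_d/(2πr) = (4π×10^-7)(1.085×10^-3)/(2π·0.0680) = 3.19×10^-9 T.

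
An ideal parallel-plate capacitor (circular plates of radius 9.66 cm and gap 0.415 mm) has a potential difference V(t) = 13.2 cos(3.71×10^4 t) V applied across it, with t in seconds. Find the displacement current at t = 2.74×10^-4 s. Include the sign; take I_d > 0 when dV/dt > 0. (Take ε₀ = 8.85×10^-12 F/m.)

2.07×10^-4 A

dV/dt = (13.2)(3.71×10^4)·−sin(10.1654) = 3.304×10^5 V/s.
I_d = C dV/dt with C = ε₀A/d = (8.85×10^-12)(0.02932)/(4.15×10^-4) = 6.253×10^-10 F, so I_d = (6.253×10^-10)(3.304×10^5) = 2.07×10^-4 A.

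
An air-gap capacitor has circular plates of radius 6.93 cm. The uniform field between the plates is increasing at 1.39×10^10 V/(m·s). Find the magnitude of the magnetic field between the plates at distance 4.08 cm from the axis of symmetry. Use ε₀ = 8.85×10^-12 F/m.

3.15×10^-9 T

I_d = ε₀ dΦ_E/dt = ε₀ πR² (dE/dt) = (8.85×10^-12)(0.01509)(1.39×10^10) = 1.856×10^-3 A through the full plate area.
For r < R the Ampère–Maxwell law gives B(2πr) = μ₀ I_d (r²/R²), so B = μ₀ I_d r/(2πR²) = (4π×10^-7)(1.856×10^-3)(0.0408)/(2π·0.0693²) = 3.15×10^-9 T.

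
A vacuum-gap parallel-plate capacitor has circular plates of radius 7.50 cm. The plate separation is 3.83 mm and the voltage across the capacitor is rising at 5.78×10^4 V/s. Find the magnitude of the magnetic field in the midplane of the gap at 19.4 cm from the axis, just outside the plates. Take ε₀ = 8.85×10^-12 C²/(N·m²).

2.43×10^-12 T

I_d = C dV/dt with C = ε₀πR²/d = 4.083×10^-11 F, so I_d = (4.083×10^-11)(5.78×10^4) = 2.360×10^-6 A.
With r > R the enclosed displacement current is the full I_d; B = μ₀ I_d / (2πr) = 2.43×10^-12 T.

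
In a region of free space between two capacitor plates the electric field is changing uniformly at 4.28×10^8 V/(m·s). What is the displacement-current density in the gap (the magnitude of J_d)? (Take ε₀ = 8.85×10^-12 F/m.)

J_d = ε₀ dE/dt = (8.85×10^-12)(4.28×10^8) = 3.79×10^-3 A/m².

3.79×10^-3 A/m²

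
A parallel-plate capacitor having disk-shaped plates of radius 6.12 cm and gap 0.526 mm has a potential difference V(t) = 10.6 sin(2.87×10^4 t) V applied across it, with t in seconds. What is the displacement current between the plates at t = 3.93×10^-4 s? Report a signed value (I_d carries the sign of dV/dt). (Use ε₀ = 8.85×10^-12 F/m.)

C = ε₀A/d = (8.85×10^-12)(0.01177)/(5.26×10^-4) = 1.980×10^-10 F. dV/dt = V₀ω·cos(ωt); at ωt = 11.2791 rad this factor is 0.2797.
I_d = C dV/dt = (1.980×10^-10)(10.6)(2.87×10^4)(0.2797) = 1.68×10^-5 A.

1.68×10^-5 A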